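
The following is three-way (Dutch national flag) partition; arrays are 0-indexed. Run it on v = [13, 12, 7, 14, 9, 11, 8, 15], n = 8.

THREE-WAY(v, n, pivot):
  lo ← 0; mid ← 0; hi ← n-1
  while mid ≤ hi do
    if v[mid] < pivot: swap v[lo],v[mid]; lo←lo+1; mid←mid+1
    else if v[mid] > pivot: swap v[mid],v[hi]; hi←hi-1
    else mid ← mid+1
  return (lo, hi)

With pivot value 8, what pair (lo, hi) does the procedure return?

(1, 1)

lo=0 mid=0 hi=7
13>8: swap(0,7), hi=6 ⇒ [15, 12, 7, 14, 9, 11, 8, 13]
15>8: swap(0,6), hi=5 ⇒ [8, 12, 7, 14, 9, 11, 15, 13]
8=8: mid=1
12>8: swap(1,5), hi=4 ⇒ [8, 11, 7, 14, 9, 12, 15, 13]
11>8: swap(1,4), hi=3 ⇒ [8, 9, 7, 14, 11, 12, 15, 13]
9>8: swap(1,3), hi=2 ⇒ [8, 14, 7, 9, 11, 12, 15, 13]
14>8: swap(1,2), hi=1 ⇒ [8, 7, 14, 9, 11, 12, 15, 13]
7<8: swap(0,1), lo=1 mid=2 ⇒ [7, 8, 14, 9, 11, 12, 15, 13]
done. lo=1 hi=1; v=[7, 8, 14, 9, 11, 12, 15, 13]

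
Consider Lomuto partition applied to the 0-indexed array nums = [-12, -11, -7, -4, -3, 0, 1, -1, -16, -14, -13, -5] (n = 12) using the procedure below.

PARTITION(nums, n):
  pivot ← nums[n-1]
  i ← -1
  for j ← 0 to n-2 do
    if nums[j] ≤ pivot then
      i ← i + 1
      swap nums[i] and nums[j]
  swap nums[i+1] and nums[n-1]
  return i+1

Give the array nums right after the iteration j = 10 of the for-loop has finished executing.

pivot = nums[11] = -5; i = -1
j=0: nums[0]=-12 ≤ -5 → i=0, swap nums[0],nums[0] (no change) → [-12, -11, -7, -4, -3, 0, 1, -1, -16, -14, -13, -5]
j=1: nums[1]=-11 ≤ -5 → i=1, swap nums[1],nums[1] (no change) → [-12, -11, -7, -4, -3, 0, 1, -1, -16, -14, -13, -5]
j=2: nums[2]=-7 ≤ -5 → i=2, swap nums[2],nums[2] (no change) → [-12, -11, -7, -4, -3, 0, 1, -1, -16, -14, -13, -5]
j=3: nums[3]=-4 > -5 → no swap
j=4: nums[4]=-3 > -5 → no swap
j=5: nums[5]=0 > -5 → no swap
j=6: nums[6]=1 > -5 → no swap
j=7: nums[7]=-1 > -5 → no swap
j=8: nums[8]=-16 ≤ -5 → i=3, swap nums[3],nums[8] → [-12, -11, -7, -16, -3, 0, 1, -1, -4, -14, -13, -5]
j=9: nums[9]=-14 ≤ -5 → i=4, swap nums[4],nums[9] → [-12, -11, -7, -16, -14, 0, 1, -1, -4, -3, -13, -5]
j=10: nums[10]=-13 ≤ -5 → i=5, swap nums[5],nums[10] → [-12, -11, -7, -16, -14, -13, 1, -1, -4, -3, 0, -5]
(after j=10) nums = [-12, -11, -7, -16, -14, -13, 1, -1, -4, -3, 0, -5]

[-12, -11, -7, -16, -14, -13, 1, -1, -4, -3, 0, -5]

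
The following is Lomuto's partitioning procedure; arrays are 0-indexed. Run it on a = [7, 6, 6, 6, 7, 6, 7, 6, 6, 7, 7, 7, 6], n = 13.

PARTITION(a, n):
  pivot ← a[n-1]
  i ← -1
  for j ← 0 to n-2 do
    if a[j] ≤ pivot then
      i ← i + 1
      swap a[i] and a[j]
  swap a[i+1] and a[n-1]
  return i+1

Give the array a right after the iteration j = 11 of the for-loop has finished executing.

pivot=6, i=-1
j=0: 7>6, skip
j=1: 6≤6, i=0, swap(0,1) ⇒ [6, 7, 6, 6, 7, 6, 7, 6, 6, 7, 7, 7, 6]
j=2: 6≤6, i=1, swap(1,2) ⇒ [6, 6, 7, 6, 7, 6, 7, 6, 6, 7, 7, 7, 6]
j=3: 6≤6, i=2, swap(2,3) ⇒ [6, 6, 6, 7, 7, 6, 7, 6, 6, 7, 7, 7, 6]
j=4: 7>6, skip
j=5: 6≤6, i=3, swap(3,5) ⇒ [6, 6, 6, 6, 7, 7, 7, 6, 6, 7, 7, 7, 6]
j=6: 7>6, skip
j=7: 6≤6, i=4, swap(4,7) ⇒ [6, 6, 6, 6, 6, 7, 7, 7, 6, 7, 7, 7, 6]
j=8: 6≤6, i=5, swap(5,8) ⇒ [6, 6, 6, 6, 6, 6, 7, 7, 7, 7, 7, 7, 6]
j=9: 7>6, skip
j=10: 7>6, skip
j=11: 7>6, skip
(after j=11) a = [6, 6, 6, 6, 6, 6, 7, 7, 7, 7, 7, 7, 6]

[6, 6, 6, 6, 6, 6, 7, 7, 7, 7, 7, 7, 6]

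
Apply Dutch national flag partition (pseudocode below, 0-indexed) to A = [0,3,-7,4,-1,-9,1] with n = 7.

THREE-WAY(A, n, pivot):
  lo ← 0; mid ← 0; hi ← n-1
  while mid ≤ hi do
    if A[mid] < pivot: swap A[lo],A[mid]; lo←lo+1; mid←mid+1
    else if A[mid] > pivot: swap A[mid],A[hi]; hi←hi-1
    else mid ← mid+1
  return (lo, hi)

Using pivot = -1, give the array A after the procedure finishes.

pivot = -1; lo=0, mid=0, hi=6
A[mid]=0>-1: swap A[0],A[6]; hi=5 → [1,3,-7,4,-1,-9,0]
A[mid]=1>-1: swap A[0],A[5]; hi=4 → [-9,3,-7,4,-1,1,0]
A[mid]=-9<-1: swap A[0],A[0]; lo=1,mid=1 → [-9,3,-7,4,-1,1,0]
A[mid]=3>-1: swap A[1],A[4]; hi=3 → [-9,-1,-7,4,3,1,0]
A[mid]=-1=-1: mid=2
A[mid]=-7<-1: swap A[1],A[2]; lo=2,mid=3 → [-9,-7,-1,4,3,1,0]
A[mid]=4>-1: swap A[3],A[3]; hi=2 → [-9,-7,-1,4,3,1,0]
end: lo=2, hi=2; A = [-9,-7,-1,4,3,1,0]

[-9,-7,-1,4,3,1,0]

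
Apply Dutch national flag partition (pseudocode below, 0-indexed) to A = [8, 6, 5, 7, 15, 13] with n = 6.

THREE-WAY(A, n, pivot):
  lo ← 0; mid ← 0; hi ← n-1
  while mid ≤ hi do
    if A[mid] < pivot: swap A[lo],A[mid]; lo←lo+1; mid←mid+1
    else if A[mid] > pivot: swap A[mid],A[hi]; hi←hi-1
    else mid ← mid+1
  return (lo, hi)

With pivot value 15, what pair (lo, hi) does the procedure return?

pivot = 15; lo=0, mid=0, hi=5
A[mid]=8<15: swap A[0],A[0]; lo=1,mid=1 → [8, 6, 5, 7, 15, 13]
A[mid]=6<15: swap A[1],A[1]; lo=2,mid=2 → [8, 6, 5, 7, 15, 13]
A[mid]=5<15: swap A[2],A[2]; lo=3,mid=3 → [8, 6, 5, 7, 15, 13]
A[mid]=7<15: swap A[3],A[3]; lo=4,mid=4 → [8, 6, 5, 7, 15, 13]
A[mid]=15=15: mid=5
A[mid]=13<15: swap A[4],A[5]; lo=5,mid=6 → [8, 6, 5, 7, 13, 15]
end: lo=5, hi=5; A = [8, 6, 5, 7, 13, 15]

(5, 5)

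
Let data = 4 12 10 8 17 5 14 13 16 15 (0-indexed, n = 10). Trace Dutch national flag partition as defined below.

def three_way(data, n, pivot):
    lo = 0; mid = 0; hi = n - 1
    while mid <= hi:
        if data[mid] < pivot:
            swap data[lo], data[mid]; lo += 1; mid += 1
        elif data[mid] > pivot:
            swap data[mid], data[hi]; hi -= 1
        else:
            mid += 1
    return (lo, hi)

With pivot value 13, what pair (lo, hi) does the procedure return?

pivot = 13; lo=0, mid=0, hi=9
data[mid]=4<13: swap data[0],data[0]; lo=1,mid=1 → 4 12 10 8 17 5 14 13 16 15
data[mid]=12<13: swap data[1],data[1]; lo=2,mid=2 → 4 12 10 8 17 5 14 13 16 15
data[mid]=10<13: swap data[2],data[2]; lo=3,mid=3 → 4 12 10 8 17 5 14 13 16 15
data[mid]=8<13: swap data[3],data[3]; lo=4,mid=4 → 4 12 10 8 17 5 14 13 16 15
data[mid]=17>13: swap data[4],data[9]; hi=8 → 4 12 10 8 15 5 14 13 16 17
data[mid]=15>13: swap data[4],data[8]; hi=7 → 4 12 10 8 16 5 14 13 15 17
data[mid]=16>13: swap data[4],data[7]; hi=6 → 4 12 10 8 13 5 14 16 15 17
data[mid]=13=13: mid=5
data[mid]=5<13: swap data[4],data[5]; lo=5,mid=6 → 4 12 10 8 5 13 14 16 15 17
data[mid]=14>13: swap data[6],data[6]; hi=5 → 4 12 10 8 5 13 14 16 15 17
end: lo=5, hi=5; data = 4 12 10 8 5 13 14 16 15 17

(5, 5)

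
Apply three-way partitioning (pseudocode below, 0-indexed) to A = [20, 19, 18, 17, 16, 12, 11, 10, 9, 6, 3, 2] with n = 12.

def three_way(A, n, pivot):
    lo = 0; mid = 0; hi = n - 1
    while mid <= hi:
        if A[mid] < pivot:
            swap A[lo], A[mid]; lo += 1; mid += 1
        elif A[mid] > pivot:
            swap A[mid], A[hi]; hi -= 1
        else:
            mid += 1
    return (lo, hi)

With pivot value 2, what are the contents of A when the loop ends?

[2, 18, 17, 16, 12, 11, 10, 9, 6, 3, 19, 20]

pivot = 2; lo=0, mid=0, hi=11
A[mid]=20>2: swap A[0],A[11]; hi=10 → [2, 19, 18, 17, 16, 12, 11, 10, 9, 6, 3, 20]
A[mid]=2=2: mid=1
A[mid]=19>2: swap A[1],A[10]; hi=9 → [2, 3, 18, 17, 16, 12, 11, 10, 9, 6, 19, 20]
A[mid]=3>2: swap A[1],A[9]; hi=8 → [2, 6, 18, 17, 16, 12, 11, 10, 9, 3, 19, 20]
A[mid]=6>2: swap A[1],A[8]; hi=7 → [2, 9, 18, 17, 16, 12, 11, 10, 6, 3, 19, 20]
A[mid]=9>2: swap A[1],A[7]; hi=6 → [2, 10, 18, 17, 16, 12, 11, 9, 6, 3, 19, 20]
A[mid]=10>2: swap A[1],A[6]; hi=5 → [2, 11, 18, 17, 16, 12, 10, 9, 6, 3, 19, 20]
A[mid]=11>2: swap A[1],A[5]; hi=4 → [2, 12, 18, 17, 16, 11, 10, 9, 6, 3, 19, 20]
A[mid]=12>2: swap A[1],A[4]; hi=3 → [2, 16, 18, 17, 12, 11, 10, 9, 6, 3, 19, 20]
A[mid]=16>2: swap A[1],A[3]; hi=2 → [2, 17, 18, 16, 12, 11, 10, 9, 6, 3, 19, 20]
A[mid]=17>2: swap A[1],A[2]; hi=1 → [2, 18, 17, 16, 12, 11, 10, 9, 6, 3, 19, 20]
A[mid]=18>2: swap A[1],A[1]; hi=0 → [2, 18, 17, 16, 12, 11, 10, 9, 6, 3, 19, 20]
end: lo=0, hi=0; A = [2, 18, 17, 16, 12, 11, 10, 9, 6, 3, 19, 20]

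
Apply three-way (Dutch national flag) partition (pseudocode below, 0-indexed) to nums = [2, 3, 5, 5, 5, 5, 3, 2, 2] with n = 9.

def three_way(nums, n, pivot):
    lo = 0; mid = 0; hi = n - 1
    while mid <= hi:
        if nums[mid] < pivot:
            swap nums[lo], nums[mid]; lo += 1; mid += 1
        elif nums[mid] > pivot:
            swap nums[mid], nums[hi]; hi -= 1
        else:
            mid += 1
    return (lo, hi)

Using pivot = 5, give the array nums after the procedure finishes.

[2, 3, 3, 2, 2, 5, 5, 5, 5]

lo=0 mid=0 hi=8
2<5: swap(0,0), lo=1 mid=1 ⇒ [2, 3, 5, 5, 5, 5, 3, 2, 2]
3<5: swap(1,1), lo=2 mid=2 ⇒ [2, 3, 5, 5, 5, 5, 3, 2, 2]
5=5: mid=3
5=5: mid=4
5=5: mid=5
5=5: mid=6
3<5: swap(2,6), lo=3 mid=7 ⇒ [2, 3, 3, 5, 5, 5, 5, 2, 2]
2<5: swap(3,7), lo=4 mid=8 ⇒ [2, 3, 3, 2, 5, 5, 5, 5, 2]
2<5: swap(4,8), lo=5 mid=9 ⇒ [2, 3, 3, 2, 2, 5, 5, 5, 5]
done. lo=5 hi=8; nums=[2, 3, 3, 2, 2, 5, 5, 5, 5]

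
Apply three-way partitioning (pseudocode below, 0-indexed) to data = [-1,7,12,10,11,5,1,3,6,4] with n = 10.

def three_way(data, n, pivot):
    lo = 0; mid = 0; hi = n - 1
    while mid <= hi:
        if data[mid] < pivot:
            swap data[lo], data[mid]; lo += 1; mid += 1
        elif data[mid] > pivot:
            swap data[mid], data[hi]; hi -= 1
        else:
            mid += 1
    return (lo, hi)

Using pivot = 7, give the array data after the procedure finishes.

pivot = 7; lo=0, mid=0, hi=9
data[mid]=-1<7: swap data[0],data[0]; lo=1,mid=1 → [-1,7,12,10,11,5,1,3,6,4]
data[mid]=7=7: mid=2
data[mid]=12>7: swap data[2],data[9]; hi=8 → [-1,7,4,10,11,5,1,3,6,12]
data[mid]=4<7: swap data[1],data[2]; lo=2,mid=3 → [-1,4,7,10,11,5,1,3,6,12]
data[mid]=10>7: swap data[3],data[8]; hi=7 → [-1,4,7,6,11,5,1,3,10,12]
data[mid]=6<7: swap data[2],data[3]; lo=3,mid=4 → [-1,4,6,7,11,5,1,3,10,12]
data[mid]=11>7: swap data[4],data[7]; hi=6 → [-1,4,6,7,3,5,1,11,10,12]
data[mid]=3<7: swap data[3],data[4]; lo=4,mid=5 → [-1,4,6,3,7,5,1,11,10,12]
data[mid]=5<7: swap data[4],data[5]; lo=5,mid=6 → [-1,4,6,3,5,7,1,11,10,12]
data[mid]=1<7: swap data[5],data[6]; lo=6,mid=7 → [-1,4,6,3,5,1,7,11,10,12]
end: lo=6, hi=6; data = [-1,4,6,3,5,1,7,11,10,12]

[-1,4,6,3,5,1,7,11,10,12]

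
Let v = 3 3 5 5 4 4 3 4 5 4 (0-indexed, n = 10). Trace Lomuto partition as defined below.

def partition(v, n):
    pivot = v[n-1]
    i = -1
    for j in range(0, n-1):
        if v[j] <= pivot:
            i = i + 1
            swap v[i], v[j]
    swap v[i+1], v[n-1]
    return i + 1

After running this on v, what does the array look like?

3 3 4 4 3 4 4 5 5 5

pivot=4, i=-1
j=0: 3≤4, i=0, swap(0,0) ⇒ 3 3 5 5 4 4 3 4 5 4
j=1: 3≤4, i=1, swap(1,1) ⇒ 3 3 5 5 4 4 3 4 5 4
j=2: 5>4, skip
j=3: 5>4, skip
j=4: 4≤4, i=2, swap(2,4) ⇒ 3 3 4 5 5 4 3 4 5 4
j=5: 4≤4, i=3, swap(3,5) ⇒ 3 3 4 4 5 5 3 4 5 4
j=6: 3≤4, i=4, swap(4,6) ⇒ 3 3 4 4 3 5 5 4 5 4
j=7: 4≤4, i=5, swap(5,7) ⇒ 3 3 4 4 3 4 5 5 5 4
j=8: 5>4, skip
swap(6,9) ⇒ 3 3 4 4 3 4 4 5 5 5; return 6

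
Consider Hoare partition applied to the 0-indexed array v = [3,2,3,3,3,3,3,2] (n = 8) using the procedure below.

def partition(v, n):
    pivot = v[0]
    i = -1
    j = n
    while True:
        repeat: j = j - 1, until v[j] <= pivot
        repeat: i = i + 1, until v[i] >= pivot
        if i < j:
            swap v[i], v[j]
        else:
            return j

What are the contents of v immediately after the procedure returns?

[2,2,3,3,3,3,3,3]

pivot = v[0] = 3; i = -1, j = 8
j→7 (v[7]=2≤3), i→0 (v[0]=3≥3); i<j, swap → [2,2,3,3,3,3,3,3]
j→6 (v[6]=3≤3), i→2 (v[2]=3≥3); i<j, swap → [2,2,3,3,3,3,3,3]
j→5 (v[5]=3≤3), i→3 (v[3]=3≥3); i<j, swap → [2,2,3,3,3,3,3,3]
j→4, i→4; i≥j, return j=4. v = [2,2,3,3,3,3,3,3]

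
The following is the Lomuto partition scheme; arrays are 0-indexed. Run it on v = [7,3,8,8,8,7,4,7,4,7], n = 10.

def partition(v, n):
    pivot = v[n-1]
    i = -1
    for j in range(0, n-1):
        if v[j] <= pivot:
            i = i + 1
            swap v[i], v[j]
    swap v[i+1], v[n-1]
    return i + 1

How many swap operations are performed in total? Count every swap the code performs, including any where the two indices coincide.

7

pivot = v[9] = 7; i = -1
j=0: v[0]=7 ≤ 7 → i=0, swap v[0],v[0] (no change) → [7,3,8,8,8,7,4,7,4,7]
j=1: v[1]=3 ≤ 7 → i=1, swap v[1],v[1] (no change) → [7,3,8,8,8,7,4,7,4,7]
j=2: v[2]=8 > 7 → no swap
j=3: v[3]=8 > 7 → no swap
j=4: v[4]=8 > 7 → no swap
j=5: v[5]=7 ≤ 7 → i=2, swap v[2],v[5] → [7,3,7,8,8,8,4,7,4,7]
j=6: v[6]=4 ≤ 7 → i=3, swap v[3],v[6] → [7,3,7,4,8,8,8,7,4,7]
j=7: v[7]=7 ≤ 7 → i=4, swap v[4],v[7] → [7,3,7,4,7,8,8,8,4,7]
j=8: v[8]=4 ≤ 7 → i=5, swap v[5],v[8] → [7,3,7,4,7,4,8,8,8,7]
final swap v[6],v[9] → [7,3,7,4,7,4,7,8,8,8]; return 6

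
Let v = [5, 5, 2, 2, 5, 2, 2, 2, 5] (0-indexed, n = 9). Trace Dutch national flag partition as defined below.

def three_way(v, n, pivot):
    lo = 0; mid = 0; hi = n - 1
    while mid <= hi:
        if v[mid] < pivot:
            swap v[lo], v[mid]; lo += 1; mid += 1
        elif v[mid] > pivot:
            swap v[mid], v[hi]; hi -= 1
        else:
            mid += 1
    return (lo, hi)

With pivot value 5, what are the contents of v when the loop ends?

lo=0 mid=0 hi=8
5=5: mid=1
5=5: mid=2
2<5: swap(0,2), lo=1 mid=3 ⇒ [2, 5, 5, 2, 5, 2, 2, 2, 5]
2<5: swap(1,3), lo=2 mid=4 ⇒ [2, 2, 5, 5, 5, 2, 2, 2, 5]
5=5: mid=5
2<5: swap(2,5), lo=3 mid=6 ⇒ [2, 2, 2, 5, 5, 5, 2, 2, 5]
2<5: swap(3,6), lo=4 mid=7 ⇒ [2, 2, 2, 2, 5, 5, 5, 2, 5]
2<5: swap(4,7), lo=5 mid=8 ⇒ [2, 2, 2, 2, 2, 5, 5, 5, 5]
5=5: mid=9
done. lo=5 hi=8; v=[2, 2, 2, 2, 2, 5, 5, 5, 5]

[2, 2, 2, 2, 2, 5, 5, 5, 5]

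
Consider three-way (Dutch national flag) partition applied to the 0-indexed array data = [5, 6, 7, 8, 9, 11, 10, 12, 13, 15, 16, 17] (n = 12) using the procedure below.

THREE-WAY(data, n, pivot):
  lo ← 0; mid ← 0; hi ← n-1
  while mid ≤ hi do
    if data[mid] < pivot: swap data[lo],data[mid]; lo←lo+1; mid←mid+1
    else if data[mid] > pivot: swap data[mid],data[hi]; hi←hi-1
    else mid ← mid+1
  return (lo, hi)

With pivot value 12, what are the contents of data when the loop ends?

[5, 6, 7, 8, 9, 11, 10, 12, 15, 16, 17, 13]

pivot = 12; lo=0, mid=0, hi=11
data[mid]=5<12: swap data[0],data[0]; lo=1,mid=1 → [5, 6, 7, 8, 9, 11, 10, 12, 13, 15, 16, 17]
data[mid]=6<12: swap data[1],data[1]; lo=2,mid=2 → [5, 6, 7, 8, 9, 11, 10, 12, 13, 15, 16, 17]
data[mid]=7<12: swap data[2],data[2]; lo=3,mid=3 → [5, 6, 7, 8, 9, 11, 10, 12, 13, 15, 16, 17]
data[mid]=8<12: swap data[3],data[3]; lo=4,mid=4 → [5, 6, 7, 8, 9, 11, 10, 12, 13, 15, 16, 17]
data[mid]=9<12: swap data[4],data[4]; lo=5,mid=5 → [5, 6, 7, 8, 9, 11, 10, 12, 13, 15, 16, 17]
data[mid]=11<12: swap data[5],data[5]; lo=6,mid=6 → [5, 6, 7, 8, 9, 11, 10, 12, 13, 15, 16, 17]
data[mid]=10<12: swap data[6],data[6]; lo=7,mid=7 → [5, 6, 7, 8, 9, 11, 10, 12, 13, 15, 16, 17]
data[mid]=12=12: mid=8
data[mid]=13>12: swap data[8],data[11]; hi=10 → [5, 6, 7, 8, 9, 11, 10, 12, 17, 15, 16, 13]
data[mid]=17>12: swap data[8],data[10]; hi=9 → [5, 6, 7, 8, 9, 11, 10, 12, 16, 15, 17, 13]
data[mid]=16>12: swap data[8],data[9]; hi=8 → [5, 6, 7, 8, 9, 11, 10, 12, 15, 16, 17, 13]
data[mid]=15>12: swap data[8],data[8]; hi=7 → [5, 6, 7, 8, 9, 11, 10, 12, 15, 16, 17, 13]
end: lo=7, hi=7; data = [5, 6, 7, 8, 9, 11, 10, 12, 15, 16, 17, 13]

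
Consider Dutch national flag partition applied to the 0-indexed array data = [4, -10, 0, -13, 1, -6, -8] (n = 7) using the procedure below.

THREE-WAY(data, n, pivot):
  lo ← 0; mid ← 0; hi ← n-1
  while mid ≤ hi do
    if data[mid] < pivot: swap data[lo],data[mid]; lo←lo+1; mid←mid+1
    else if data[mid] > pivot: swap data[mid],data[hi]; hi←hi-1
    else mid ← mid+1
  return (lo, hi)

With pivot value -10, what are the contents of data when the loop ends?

pivot = -10; lo=0, mid=0, hi=6
data[mid]=4>-10: swap data[0],data[6]; hi=5 → [-8, -10, 0, -13, 1, -6, 4]
data[mid]=-8>-10: swap data[0],data[5]; hi=4 → [-6, -10, 0, -13, 1, -8, 4]
data[mid]=-6>-10: swap data[0],data[4]; hi=3 → [1, -10, 0, -13, -6, -8, 4]
data[mid]=1>-10: swap data[0],data[3]; hi=2 → [-13, -10, 0, 1, -6, -8, 4]
data[mid]=-13<-10: swap data[0],data[0]; lo=1,mid=1 → [-13, -10, 0, 1, -6, -8, 4]
data[mid]=-10=-10: mid=2
data[mid]=0>-10: swap data[2],data[2]; hi=1 → [-13, -10, 0, 1, -6, -8, 4]
end: lo=1, hi=1; data = [-13, -10, 0, 1, -6, -8, 4]

[-13, -10, 0, 1, -6, -8, 4]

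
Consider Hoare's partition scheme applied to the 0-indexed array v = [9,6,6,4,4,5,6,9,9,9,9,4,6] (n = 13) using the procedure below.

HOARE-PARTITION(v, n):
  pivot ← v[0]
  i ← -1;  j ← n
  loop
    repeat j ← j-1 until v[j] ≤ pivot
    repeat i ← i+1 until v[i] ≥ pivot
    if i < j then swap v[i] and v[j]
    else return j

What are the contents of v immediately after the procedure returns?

pivot = v[0] = 9; i = -1, j = 13
j→12 (v[12]=6≤9), i→0 (v[0]=9≥9); i<j, swap → [6,6,6,4,4,5,6,9,9,9,9,4,9]
j→11 (v[11]=4≤9), i→7 (v[7]=9≥9); i<j, swap → [6,6,6,4,4,5,6,4,9,9,9,9,9]
j→10 (v[10]=9≤9), i→8 (v[8]=9≥9); i<j, swap → [6,6,6,4,4,5,6,4,9,9,9,9,9]
j→9, i→9; i≥j, return j=9. v = [6,6,6,4,4,5,6,4,9,9,9,9,9]

[6,6,6,4,4,5,6,4,9,9,9,9,9]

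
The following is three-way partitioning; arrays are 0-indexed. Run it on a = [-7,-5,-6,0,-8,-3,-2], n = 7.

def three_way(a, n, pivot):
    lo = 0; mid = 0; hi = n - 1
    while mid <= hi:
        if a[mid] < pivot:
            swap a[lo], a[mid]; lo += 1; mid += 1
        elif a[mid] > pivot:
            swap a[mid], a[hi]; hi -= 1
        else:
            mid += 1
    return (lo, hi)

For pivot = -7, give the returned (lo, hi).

(1, 1)

lo=0 mid=0 hi=6
-7=-7: mid=1
-5>-7: swap(1,6), hi=5 ⇒ [-7,-2,-6,0,-8,-3,-5]
-2>-7: swap(1,5), hi=4 ⇒ [-7,-3,-6,0,-8,-2,-5]
-3>-7: swap(1,4), hi=3 ⇒ [-7,-8,-6,0,-3,-2,-5]
-8<-7: swap(0,1), lo=1 mid=2 ⇒ [-8,-7,-6,0,-3,-2,-5]
-6>-7: swap(2,3), hi=2 ⇒ [-8,-7,0,-6,-3,-2,-5]
0>-7: swap(2,2), hi=1 ⇒ [-8,-7,0,-6,-3,-2,-5]
done. lo=1 hi=1; a=[-8,-7,0,-6,-3,-2,-5]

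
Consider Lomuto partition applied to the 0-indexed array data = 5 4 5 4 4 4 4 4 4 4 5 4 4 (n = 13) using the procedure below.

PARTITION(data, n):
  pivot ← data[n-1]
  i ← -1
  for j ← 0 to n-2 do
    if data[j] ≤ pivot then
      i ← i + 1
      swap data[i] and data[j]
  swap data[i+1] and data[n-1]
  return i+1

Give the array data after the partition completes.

pivot = data[12] = 4; i = -1
j=0: data[0]=5 > 4 → no swap
j=1: data[1]=4 ≤ 4 → i=0, swap data[0],data[1] → 4 5 5 4 4 4 4 4 4 4 5 4 4
j=2: data[2]=5 > 4 → no swap
j=3: data[3]=4 ≤ 4 → i=1, swap data[1],data[3] → 4 4 5 5 4 4 4 4 4 4 5 4 4
j=4: data[4]=4 ≤ 4 → i=2, swap data[2],data[4] → 4 4 4 5 5 4 4 4 4 4 5 4 4
j=5: data[5]=4 ≤ 4 → i=3, swap data[3],data[5] → 4 4 4 4 5 5 4 4 4 4 5 4 4
j=6: data[6]=4 ≤ 4 → i=4, swap data[4],data[6] → 4 4 4 4 4 5 5 4 4 4 5 4 4
j=7: data[7]=4 ≤ 4 → i=5, swap data[5],data[7] → 4 4 4 4 4 4 5 5 4 4 5 4 4
j=8: data[8]=4 ≤ 4 → i=6, swap data[6],data[8] → 4 4 4 4 4 4 4 5 5 4 5 4 4
j=9: data[9]=4 ≤ 4 → i=7, swap data[7],data[9] → 4 4 4 4 4 4 4 4 5 5 5 4 4
j=10: data[10]=5 > 4 → no swap
j=11: data[11]=4 ≤ 4 → i=8, swap data[8],data[11] → 4 4 4 4 4 4 4 4 4 5 5 5 4
final swap data[9],data[12] → 4 4 4 4 4 4 4 4 4 4 5 5 5; return 9

4 4 4 4 4 4 4 4 4 4 5 5 5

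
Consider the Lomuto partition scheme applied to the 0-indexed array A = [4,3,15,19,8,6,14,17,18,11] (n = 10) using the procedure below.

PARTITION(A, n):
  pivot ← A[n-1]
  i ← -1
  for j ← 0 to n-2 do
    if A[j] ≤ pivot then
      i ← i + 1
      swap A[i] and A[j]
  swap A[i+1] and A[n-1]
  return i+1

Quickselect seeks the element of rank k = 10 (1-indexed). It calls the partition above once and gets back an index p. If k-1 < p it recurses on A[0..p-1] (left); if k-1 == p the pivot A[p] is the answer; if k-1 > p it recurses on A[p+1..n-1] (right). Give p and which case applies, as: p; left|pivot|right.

pivot=11, i=-1
j=0: 4≤11, i=0, swap(0,0) ⇒ [4,3,15,19,8,6,14,17,18,11]
j=1: 3≤11, i=1, swap(1,1) ⇒ [4,3,15,19,8,6,14,17,18,11]
j=2: 15>11, skip
j=3: 19>11, skip
j=4: 8≤11, i=2, swap(2,4) ⇒ [4,3,8,19,15,6,14,17,18,11]
j=5: 6≤11, i=3, swap(3,5) ⇒ [4,3,8,6,15,19,14,17,18,11]
j=6: 14>11, skip
j=7: 17>11, skip
j=8: 18>11, skip
swap(4,9) ⇒ [4,3,8,6,11,19,14,17,18,15]; return 4
p = 4; k-1 = 9 > 4 ⇒ right

4; right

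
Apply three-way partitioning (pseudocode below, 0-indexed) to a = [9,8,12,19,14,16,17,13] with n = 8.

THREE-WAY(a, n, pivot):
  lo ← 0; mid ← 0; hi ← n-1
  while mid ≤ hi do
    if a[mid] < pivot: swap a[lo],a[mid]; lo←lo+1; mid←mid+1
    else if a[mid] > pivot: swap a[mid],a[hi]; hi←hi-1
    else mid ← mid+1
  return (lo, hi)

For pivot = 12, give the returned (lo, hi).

lo=0 mid=0 hi=7
9<12: swap(0,0), lo=1 mid=1 ⇒ [9,8,12,19,14,16,17,13]
8<12: swap(1,1), lo=2 mid=2 ⇒ [9,8,12,19,14,16,17,13]
12=12: mid=3
19>12: swap(3,7), hi=6 ⇒ [9,8,12,13,14,16,17,19]
13>12: swap(3,6), hi=5 ⇒ [9,8,12,17,14,16,13,19]
17>12: swap(3,5), hi=4 ⇒ [9,8,12,16,14,17,13,19]
16>12: swap(3,4), hi=3 ⇒ [9,8,12,14,16,17,13,19]
14>12: swap(3,3), hi=2 ⇒ [9,8,12,14,16,17,13,19]
done. lo=2 hi=2; a=[9,8,12,14,16,17,13,19]

(2, 2)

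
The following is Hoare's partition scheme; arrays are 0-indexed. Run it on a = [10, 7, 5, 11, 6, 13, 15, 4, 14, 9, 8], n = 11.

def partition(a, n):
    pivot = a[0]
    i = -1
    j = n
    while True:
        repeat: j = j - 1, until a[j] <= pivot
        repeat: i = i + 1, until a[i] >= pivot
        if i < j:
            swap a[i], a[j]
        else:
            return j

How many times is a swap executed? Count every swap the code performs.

pivot=10
j stops at 10 (8), i stops at 0 (10); swap ⇒ [8, 7, 5, 11, 6, 13, 15, 4, 14, 9, 10]
j stops at 9 (9), i stops at 3 (11); swap ⇒ [8, 7, 5, 9, 6, 13, 15, 4, 14, 11, 10]
j stops at 7 (4), i stops at 5 (13); swap ⇒ [8, 7, 5, 9, 6, 4, 15, 13, 14, 11, 10]
j stops at 5, i stops at 6; i≥j ⇒ return 5. a=[8, 7, 5, 9, 6, 4, 15, 13, 14, 11, 10]

3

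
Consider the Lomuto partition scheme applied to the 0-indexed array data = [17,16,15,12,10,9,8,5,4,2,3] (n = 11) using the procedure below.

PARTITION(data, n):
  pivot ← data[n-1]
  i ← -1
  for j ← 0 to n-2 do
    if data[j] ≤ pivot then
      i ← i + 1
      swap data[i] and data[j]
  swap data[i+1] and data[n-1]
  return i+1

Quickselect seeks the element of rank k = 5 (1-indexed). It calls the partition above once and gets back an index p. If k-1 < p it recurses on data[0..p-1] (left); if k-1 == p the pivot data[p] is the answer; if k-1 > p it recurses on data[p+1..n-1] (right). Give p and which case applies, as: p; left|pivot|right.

pivot=3, i=-1
j=0: 17>3, skip
j=1: 16>3, skip
j=2: 15>3, skip
j=3: 12>3, skip
j=4: 10>3, skip
j=5: 9>3, skip
j=6: 8>3, skip
j=7: 5>3, skip
j=8: 4>3, skip
j=9: 2≤3, i=0, swap(0,9) ⇒ [2,16,15,12,10,9,8,5,4,17,3]
swap(1,10) ⇒ [2,3,15,12,10,9,8,5,4,17,16]; return 1
p = 1; k-1 = 4 > 1 ⇒ right

1; right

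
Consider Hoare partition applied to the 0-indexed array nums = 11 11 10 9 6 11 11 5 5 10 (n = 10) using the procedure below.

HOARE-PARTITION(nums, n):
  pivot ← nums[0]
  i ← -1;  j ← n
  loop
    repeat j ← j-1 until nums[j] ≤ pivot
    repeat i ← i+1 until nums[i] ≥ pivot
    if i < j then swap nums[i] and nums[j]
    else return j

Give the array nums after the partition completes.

10 5 10 9 6 5 11 11 11 11

pivot=11
j stops at 9 (10), i stops at 0 (11); swap ⇒ 10 11 10 9 6 11 11 5 5 11
j stops at 8 (5), i stops at 1 (11); swap ⇒ 10 5 10 9 6 11 11 5 11 11
j stops at 7 (5), i stops at 5 (11); swap ⇒ 10 5 10 9 6 5 11 11 11 11
j stops at 6, i stops at 6; i≥j ⇒ return 6. nums=10 5 10 9 6 5 11 11 11 11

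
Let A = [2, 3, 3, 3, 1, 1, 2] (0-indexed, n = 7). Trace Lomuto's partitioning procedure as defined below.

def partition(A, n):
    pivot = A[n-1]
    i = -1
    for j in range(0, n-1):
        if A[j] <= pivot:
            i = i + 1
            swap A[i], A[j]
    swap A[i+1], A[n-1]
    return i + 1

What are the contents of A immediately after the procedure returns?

[2, 1, 1, 2, 3, 3, 3]

pivot=2, i=-1
j=0: 2≤2, i=0, swap(0,0) ⇒ [2, 3, 3, 3, 1, 1, 2]
j=1: 3>2, skip
j=2: 3>2, skip
j=3: 3>2, skip
j=4: 1≤2, i=1, swap(1,4) ⇒ [2, 1, 3, 3, 3, 1, 2]
j=5: 1≤2, i=2, swap(2,5) ⇒ [2, 1, 1, 3, 3, 3, 2]
swap(3,6) ⇒ [2, 1, 1, 2, 3, 3, 3]; return 3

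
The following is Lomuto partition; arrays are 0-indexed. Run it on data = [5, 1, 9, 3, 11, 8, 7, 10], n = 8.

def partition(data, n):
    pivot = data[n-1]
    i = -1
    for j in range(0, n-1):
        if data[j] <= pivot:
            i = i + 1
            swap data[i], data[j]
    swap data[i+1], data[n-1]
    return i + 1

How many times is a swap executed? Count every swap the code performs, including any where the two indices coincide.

pivot = data[7] = 10; i = -1
j=0: data[0]=5 ≤ 10 → i=0, swap data[0],data[0] (no change) → [5, 1, 9, 3, 11, 8, 7, 10]
j=1: data[1]=1 ≤ 10 → i=1, swap data[1],data[1] (no change) → [5, 1, 9, 3, 11, 8, 7, 10]
j=2: data[2]=9 ≤ 10 → i=2, swap data[2],data[2] (no change) → [5, 1, 9, 3, 11, 8, 7, 10]
j=3: data[3]=3 ≤ 10 → i=3, swap data[3],data[3] (no change) → [5, 1, 9, 3, 11, 8, 7, 10]
j=4: data[4]=11 > 10 → no swap
j=5: data[5]=8 ≤ 10 → i=4, swap data[4],data[5] → [5, 1, 9, 3, 8, 11, 7, 10]
j=6: data[6]=7 ≤ 10 → i=5, swap data[5],data[6] → [5, 1, 9, 3, 8, 7, 11, 10]
final swap data[6],data[7] → [5, 1, 9, 3, 8, 7, 10, 11]; return 6

7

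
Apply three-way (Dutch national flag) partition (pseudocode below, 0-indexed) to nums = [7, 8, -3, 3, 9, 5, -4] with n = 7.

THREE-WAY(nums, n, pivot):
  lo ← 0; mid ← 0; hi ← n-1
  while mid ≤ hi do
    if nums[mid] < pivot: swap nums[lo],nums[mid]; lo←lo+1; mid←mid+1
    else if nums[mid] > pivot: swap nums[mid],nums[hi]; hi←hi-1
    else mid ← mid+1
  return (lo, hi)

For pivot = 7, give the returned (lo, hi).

pivot = 7; lo=0, mid=0, hi=6
nums[mid]=7=7: mid=1
nums[mid]=8>7: swap nums[1],nums[6]; hi=5 → [7, -4, -3, 3, 9, 5, 8]
nums[mid]=-4<7: swap nums[0],nums[1]; lo=1,mid=2 → [-4, 7, -3, 3, 9, 5, 8]
nums[mid]=-3<7: swap nums[1],nums[2]; lo=2,mid=3 → [-4, -3, 7, 3, 9, 5, 8]
nums[mid]=3<7: swap nums[2],nums[3]; lo=3,mid=4 → [-4, -3, 3, 7, 9, 5, 8]
nums[mid]=9>7: swap nums[4],nums[5]; hi=4 → [-4, -3, 3, 7, 5, 9, 8]
nums[mid]=5<7: swap nums[3],nums[4]; lo=4,mid=5 → [-4, -3, 3, 5, 7, 9, 8]
end: lo=4, hi=4; nums = [-4, -3, 3, 5, 7, 9, 8]

(4, 4)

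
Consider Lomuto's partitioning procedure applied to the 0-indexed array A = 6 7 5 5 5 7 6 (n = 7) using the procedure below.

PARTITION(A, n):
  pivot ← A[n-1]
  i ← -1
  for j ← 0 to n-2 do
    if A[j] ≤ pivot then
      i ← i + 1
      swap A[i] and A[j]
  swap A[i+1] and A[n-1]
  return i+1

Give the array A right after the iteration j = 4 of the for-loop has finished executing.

6 5 5 5 7 7 6

pivot = A[6] = 6; i = -1
j=0: A[0]=6 ≤ 6 → i=0, swap A[0],A[0] (no change) → 6 7 5 5 5 7 6
j=1: A[1]=7 > 6 → no swap
j=2: A[2]=5 ≤ 6 → i=1, swap A[1],A[2] → 6 5 7 5 5 7 6
j=3: A[3]=5 ≤ 6 → i=2, swap A[2],A[3] → 6 5 5 7 5 7 6
j=4: A[4]=5 ≤ 6 → i=3, swap A[3],A[4] → 6 5 5 5 7 7 6
(after j=4) A = 6 5 5 5 7 7 6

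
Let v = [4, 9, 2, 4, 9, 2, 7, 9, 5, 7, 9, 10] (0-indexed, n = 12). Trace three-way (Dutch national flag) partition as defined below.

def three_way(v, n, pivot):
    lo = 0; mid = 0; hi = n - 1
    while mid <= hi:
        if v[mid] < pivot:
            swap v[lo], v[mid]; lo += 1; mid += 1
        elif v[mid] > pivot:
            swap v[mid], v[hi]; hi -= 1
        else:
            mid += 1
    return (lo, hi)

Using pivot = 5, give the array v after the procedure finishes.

pivot = 5; lo=0, mid=0, hi=11
v[mid]=4<5: swap v[0],v[0]; lo=1,mid=1 → [4, 9, 2, 4, 9, 2, 7, 9, 5, 7, 9, 10]
v[mid]=9>5: swap v[1],v[11]; hi=10 → [4, 10, 2, 4, 9, 2, 7, 9, 5, 7, 9, 9]
v[mid]=10>5: swap v[1],v[10]; hi=9 → [4, 9, 2, 4, 9, 2, 7, 9, 5, 7, 10, 9]
v[mid]=9>5: swap v[1],v[9]; hi=8 → [4, 7, 2, 4, 9, 2, 7, 9, 5, 9, 10, 9]
v[mid]=7>5: swap v[1],v[8]; hi=7 → [4, 5, 2, 4, 9, 2, 7, 9, 7, 9, 10, 9]
v[mid]=5=5: mid=2
v[mid]=2<5: swap v[1],v[2]; lo=2,mid=3 → [4, 2, 5, 4, 9, 2, 7, 9, 7, 9, 10, 9]
v[mid]=4<5: swap v[2],v[3]; lo=3,mid=4 → [4, 2, 4, 5, 9, 2, 7, 9, 7, 9, 10, 9]
v[mid]=9>5: swap v[4],v[7]; hi=6 → [4, 2, 4, 5, 9, 2, 7, 9, 7, 9, 10, 9]
v[mid]=9>5: swap v[4],v[6]; hi=5 → [4, 2, 4, 5, 7, 2, 9, 9, 7, 9, 10, 9]
v[mid]=7>5: swap v[4],v[5]; hi=4 → [4, 2, 4, 5, 2, 7, 9, 9, 7, 9, 10, 9]
v[mid]=2<5: swap v[3],v[4]; lo=4,mid=5 → [4, 2, 4, 2, 5, 7, 9, 9, 7, 9, 10, 9]
end: lo=4, hi=4; v = [4, 2, 4, 2, 5, 7, 9, 9, 7, 9, 10, 9]

[4, 2, 4, 2, 5, 7, 9, 9, 7, 9, 10, 9]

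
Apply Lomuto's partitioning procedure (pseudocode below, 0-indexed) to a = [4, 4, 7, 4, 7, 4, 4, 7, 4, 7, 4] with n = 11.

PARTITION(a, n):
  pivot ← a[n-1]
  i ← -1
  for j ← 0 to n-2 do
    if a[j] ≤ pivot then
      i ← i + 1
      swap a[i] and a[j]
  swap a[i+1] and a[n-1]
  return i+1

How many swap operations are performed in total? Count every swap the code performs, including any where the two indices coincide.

7

pivot = a[10] = 4; i = -1
j=0: a[0]=4 ≤ 4 → i=0, swap a[0],a[0] (no change) → [4, 4, 7, 4, 7, 4, 4, 7, 4, 7, 4]
j=1: a[1]=4 ≤ 4 → i=1, swap a[1],a[1] (no change) → [4, 4, 7, 4, 7, 4, 4, 7, 4, 7, 4]
j=2: a[2]=7 > 4 → no swap
j=3: a[3]=4 ≤ 4 → i=2, swap a[2],a[3] → [4, 4, 4, 7, 7, 4, 4, 7, 4, 7, 4]
j=4: a[4]=7 > 4 → no swap
j=5: a[5]=4 ≤ 4 → i=3, swap a[3],a[5] → [4, 4, 4, 4, 7, 7, 4, 7, 4, 7, 4]
j=6: a[6]=4 ≤ 4 → i=4, swap a[4],a[6] → [4, 4, 4, 4, 4, 7, 7, 7, 4, 7, 4]
j=7: a[7]=7 > 4 → no swap
j=8: a[8]=4 ≤ 4 → i=5, swap a[5],a[8] → [4, 4, 4, 4, 4, 4, 7, 7, 7, 7, 4]
j=9: a[9]=7 > 4 → no swap
final swap a[6],a[10] → [4, 4, 4, 4, 4, 4, 4, 7, 7, 7, 7]; return 6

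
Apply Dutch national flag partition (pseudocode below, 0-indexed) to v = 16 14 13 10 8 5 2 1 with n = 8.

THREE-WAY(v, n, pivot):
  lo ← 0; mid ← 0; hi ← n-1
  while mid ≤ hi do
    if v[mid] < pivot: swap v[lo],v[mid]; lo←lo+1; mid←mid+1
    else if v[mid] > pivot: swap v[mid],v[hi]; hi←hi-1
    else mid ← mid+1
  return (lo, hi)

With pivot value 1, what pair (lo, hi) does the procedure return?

(0, 0)

pivot = 1; lo=0, mid=0, hi=7
v[mid]=16>1: swap v[0],v[7]; hi=6 → 1 14 13 10 8 5 2 16
v[mid]=1=1: mid=1
v[mid]=14>1: swap v[1],v[6]; hi=5 → 1 2 13 10 8 5 14 16
v[mid]=2>1: swap v[1],v[5]; hi=4 → 1 5 13 10 8 2 14 16
v[mid]=5>1: swap v[1],v[4]; hi=3 → 1 8 13 10 5 2 14 16
v[mid]=8>1: swap v[1],v[3]; hi=2 → 1 10 13 8 5 2 14 16
v[mid]=10>1: swap v[1],v[2]; hi=1 → 1 13 10 8 5 2 14 16
v[mid]=13>1: swap v[1],v[1]; hi=0 → 1 13 10 8 5 2 14 16
end: lo=0, hi=0; v = 1 13 10 8 5 2 14 16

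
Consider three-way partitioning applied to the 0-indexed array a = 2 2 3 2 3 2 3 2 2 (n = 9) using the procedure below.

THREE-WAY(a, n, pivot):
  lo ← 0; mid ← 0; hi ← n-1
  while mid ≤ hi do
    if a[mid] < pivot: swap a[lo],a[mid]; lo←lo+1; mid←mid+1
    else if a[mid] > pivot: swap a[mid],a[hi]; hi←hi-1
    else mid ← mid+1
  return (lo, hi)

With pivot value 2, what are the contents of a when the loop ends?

lo=0 mid=0 hi=8
2=2: mid=1
2=2: mid=2
3>2: swap(2,8), hi=7 ⇒ 2 2 2 2 3 2 3 2 3
2=2: mid=3
2=2: mid=4
3>2: swap(4,7), hi=6 ⇒ 2 2 2 2 2 2 3 3 3
2=2: mid=5
2=2: mid=6
3>2: swap(6,6), hi=5 ⇒ 2 2 2 2 2 2 3 3 3
done. lo=0 hi=5; a=2 2 2 2 2 2 3 3 3

2 2 2 2 2 2 3 3 3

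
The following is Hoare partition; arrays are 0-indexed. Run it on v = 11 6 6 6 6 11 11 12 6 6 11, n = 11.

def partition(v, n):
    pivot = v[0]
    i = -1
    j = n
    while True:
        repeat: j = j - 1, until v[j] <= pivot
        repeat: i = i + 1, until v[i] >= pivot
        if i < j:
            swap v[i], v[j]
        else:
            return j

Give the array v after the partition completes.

11 6 6 6 6 6 6 12 11 11 11

pivot=11
j stops at 10 (11), i stops at 0 (11); swap ⇒ 11 6 6 6 6 11 11 12 6 6 11
j stops at 9 (6), i stops at 5 (11); swap ⇒ 11 6 6 6 6 6 11 12 6 11 11
j stops at 8 (6), i stops at 6 (11); swap ⇒ 11 6 6 6 6 6 6 12 11 11 11
j stops at 6, i stops at 7; i≥j ⇒ return 6. v=11 6 6 6 6 6 6 12 11 11 11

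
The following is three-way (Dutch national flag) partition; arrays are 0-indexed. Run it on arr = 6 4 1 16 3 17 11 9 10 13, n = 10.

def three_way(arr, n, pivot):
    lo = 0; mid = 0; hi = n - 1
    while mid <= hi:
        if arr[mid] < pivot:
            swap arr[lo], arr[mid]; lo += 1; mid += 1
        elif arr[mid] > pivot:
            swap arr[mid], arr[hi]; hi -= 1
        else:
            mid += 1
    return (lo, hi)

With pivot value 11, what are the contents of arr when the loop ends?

6 4 1 10 3 9 11 17 13 16

lo=0 mid=0 hi=9
6<11: swap(0,0), lo=1 mid=1 ⇒ 6 4 1 16 3 17 11 9 10 13
4<11: swap(1,1), lo=2 mid=2 ⇒ 6 4 1 16 3 17 11 9 10 13
1<11: swap(2,2), lo=3 mid=3 ⇒ 6 4 1 16 3 17 11 9 10 13
16>11: swap(3,9), hi=8 ⇒ 6 4 1 13 3 17 11 9 10 16
13>11: swap(3,8), hi=7 ⇒ 6 4 1 10 3 17 11 9 13 16
10<11: swap(3,3), lo=4 mid=4 ⇒ 6 4 1 10 3 17 11 9 13 16
3<11: swap(4,4), lo=5 mid=5 ⇒ 6 4 1 10 3 17 11 9 13 16
17>11: swap(5,7), hi=6 ⇒ 6 4 1 10 3 9 11 17 13 16
9<11: swap(5,5), lo=6 mid=6 ⇒ 6 4 1 10 3 9 11 17 13 16
11=11: mid=7
done. lo=6 hi=6; arr=6 4 1 10 3 9 11 17 13 16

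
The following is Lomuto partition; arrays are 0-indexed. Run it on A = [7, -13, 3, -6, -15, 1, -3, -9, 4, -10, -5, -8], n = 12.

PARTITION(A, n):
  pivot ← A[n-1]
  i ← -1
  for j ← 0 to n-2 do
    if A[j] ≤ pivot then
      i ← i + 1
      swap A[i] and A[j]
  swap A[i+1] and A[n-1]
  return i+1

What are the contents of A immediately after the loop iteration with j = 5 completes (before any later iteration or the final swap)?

[-13, -15, 3, -6, 7, 1, -3, -9, 4, -10, -5, -8]

pivot = A[11] = -8; i = -1
j=0: A[0]=7 > -8 → no swap
j=1: A[1]=-13 ≤ -8 → i=0, swap A[0],A[1] → [-13, 7, 3, -6, -15, 1, -3, -9, 4, -10, -5, -8]
j=2: A[2]=3 > -8 → no swap
j=3: A[3]=-6 > -8 → no swap
j=4: A[4]=-15 ≤ -8 → i=1, swap A[1],A[4] → [-13, -15, 3, -6, 7, 1, -3, -9, 4, -10, -5, -8]
j=5: A[5]=1 > -8 → no swap
(after j=5) A = [-13, -15, 3, -6, 7, 1, -3, -9, 4, -10, -5, -8]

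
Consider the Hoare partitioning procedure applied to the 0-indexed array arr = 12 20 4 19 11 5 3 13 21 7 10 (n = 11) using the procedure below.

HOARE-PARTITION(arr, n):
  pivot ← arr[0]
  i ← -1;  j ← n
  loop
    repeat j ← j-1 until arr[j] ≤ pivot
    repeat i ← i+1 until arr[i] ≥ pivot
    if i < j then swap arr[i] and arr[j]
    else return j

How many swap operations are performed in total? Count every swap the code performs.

3

pivot = arr[0] = 12; i = -1, j = 11
j→10 (arr[10]=10≤12), i→0 (arr[0]=12≥12); i<j, swap → 10 20 4 19 11 5 3 13 21 7 12
j→9 (arr[9]=7≤12), i→1 (arr[1]=20≥12); i<j, swap → 10 7 4 19 11 5 3 13 21 20 12
j→6 (arr[6]=3≤12), i→3 (arr[3]=19≥12); i<j, swap → 10 7 4 3 11 5 19 13 21 20 12
j→5, i→6; i≥j, return j=5. arr = 10 7 4 3 11 5 19 13 21 20 12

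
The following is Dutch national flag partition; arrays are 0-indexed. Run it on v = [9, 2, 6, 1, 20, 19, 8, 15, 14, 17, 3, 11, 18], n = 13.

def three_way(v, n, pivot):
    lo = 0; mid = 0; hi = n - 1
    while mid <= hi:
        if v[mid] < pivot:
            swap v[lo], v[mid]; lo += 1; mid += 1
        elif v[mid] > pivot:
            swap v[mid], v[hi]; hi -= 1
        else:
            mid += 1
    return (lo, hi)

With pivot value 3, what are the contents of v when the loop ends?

pivot = 3; lo=0, mid=0, hi=12
v[mid]=9>3: swap v[0],v[12]; hi=11 → [18, 2, 6, 1, 20, 19, 8, 15, 14, 17, 3, 11, 9]
v[mid]=18>3: swap v[0],v[11]; hi=10 → [11, 2, 6, 1, 20, 19, 8, 15, 14, 17, 3, 18, 9]
v[mid]=11>3: swap v[0],v[10]; hi=9 → [3, 2, 6, 1, 20, 19, 8, 15, 14, 17, 11, 18, 9]
v[mid]=3=3: mid=1
v[mid]=2<3: swap v[0],v[1]; lo=1,mid=2 → [2, 3, 6, 1, 20, 19, 8, 15, 14, 17, 11, 18, 9]
v[mid]=6>3: swap v[2],v[9]; hi=8 → [2, 3, 17, 1, 20, 19, 8, 15, 14, 6, 11, 18, 9]
v[mid]=17>3: swap v[2],v[8]; hi=7 → [2, 3, 14, 1, 20, 19, 8, 15, 17, 6, 11, 18, 9]
v[mid]=14>3: swap v[2],v[7]; hi=6 → [2, 3, 15, 1, 20, 19, 8, 14, 17, 6, 11, 18, 9]
v[mid]=15>3: swap v[2],v[6]; hi=5 → [2, 3, 8, 1, 20, 19, 15, 14, 17, 6, 11, 18, 9]
v[mid]=8>3: swap v[2],v[5]; hi=4 → [2, 3, 19, 1, 20, 8, 15, 14, 17, 6, 11, 18, 9]
v[mid]=19>3: swap v[2],v[4]; hi=3 → [2, 3, 20, 1, 19, 8, 15, 14, 17, 6, 11, 18, 9]
v[mid]=20>3: swap v[2],v[3]; hi=2 → [2, 3, 1, 20, 19, 8, 15, 14, 17, 6, 11, 18, 9]
v[mid]=1<3: swap v[1],v[2]; lo=2,mid=3 → [2, 1, 3, 20, 19, 8, 15, 14, 17, 6, 11, 18, 9]
end: lo=2, hi=2; v = [2, 1, 3, 20, 19, 8, 15, 14, 17, 6, 11, 18, 9]

[2, 1, 3, 20, 19, 8, 15, 14, 17, 6, 11, 18, 9]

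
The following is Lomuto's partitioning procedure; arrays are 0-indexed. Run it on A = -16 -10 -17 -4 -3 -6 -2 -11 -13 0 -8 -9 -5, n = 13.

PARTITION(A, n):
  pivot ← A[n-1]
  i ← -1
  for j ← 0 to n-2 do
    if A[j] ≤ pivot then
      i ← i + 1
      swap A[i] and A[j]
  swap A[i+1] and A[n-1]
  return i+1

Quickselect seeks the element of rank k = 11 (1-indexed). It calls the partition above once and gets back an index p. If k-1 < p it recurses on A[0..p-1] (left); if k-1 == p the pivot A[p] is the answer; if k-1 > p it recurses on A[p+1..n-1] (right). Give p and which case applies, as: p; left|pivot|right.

8; right

pivot = A[12] = -5; i = -1
j=0: A[0]=-16 ≤ -5 → i=0, swap A[0],A[0] (no change) → -16 -10 -17 -4 -3 -6 -2 -11 -13 0 -8 -9 -5
j=1: A[1]=-10 ≤ -5 → i=1, swap A[1],A[1] (no change) → -16 -10 -17 -4 -3 -6 -2 -11 -13 0 -8 -9 -5
j=2: A[2]=-17 ≤ -5 → i=2, swap A[2],A[2] (no change) → -16 -10 -17 -4 -3 -6 -2 -11 -13 0 -8 -9 -5
j=3: A[3]=-4 > -5 → no swap
j=4: A[4]=-3 > -5 → no swap
j=5: A[5]=-6 ≤ -5 → i=3, swap A[3],A[5] → -16 -10 -17 -6 -3 -4 -2 -11 -13 0 -8 -9 -5
j=6: A[6]=-2 > -5 → no swap
j=7: A[7]=-11 ≤ -5 → i=4, swap A[4],A[7] → -16 -10 -17 -6 -11 -4 -2 -3 -13 0 -8 -9 -5
j=8: A[8]=-13 ≤ -5 → i=5, swap A[5],A[8] → -16 -10 -17 -6 -11 -13 -2 -3 -4 0 -8 -9 -5
j=9: A[9]=0 > -5 → no swap
j=10: A[10]=-8 ≤ -5 → i=6, swap A[6],A[10] → -16 -10 -17 -6 -11 -13 -8 -3 -4 0 -2 -9 -5
j=11: A[11]=-9 ≤ -5 → i=7, swap A[7],A[11] → -16 -10 -17 -6 -11 -13 -8 -9 -4 0 -2 -3 -5
final swap A[8],A[12] → -16 -10 -17 -6 -11 -13 -8 -9 -5 0 -2 -3 -4; return 8
p = 8; k-1 = 10 > 8 ⇒ right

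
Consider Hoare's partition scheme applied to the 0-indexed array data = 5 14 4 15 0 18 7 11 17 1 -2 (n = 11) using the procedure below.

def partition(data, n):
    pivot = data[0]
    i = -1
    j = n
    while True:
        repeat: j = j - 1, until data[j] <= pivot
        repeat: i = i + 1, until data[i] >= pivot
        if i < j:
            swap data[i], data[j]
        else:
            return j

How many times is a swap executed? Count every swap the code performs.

3

pivot=5
j stops at 10 (-2), i stops at 0 (5); swap ⇒ -2 14 4 15 0 18 7 11 17 1 5
j stops at 9 (1), i stops at 1 (14); swap ⇒ -2 1 4 15 0 18 7 11 17 14 5
j stops at 4 (0), i stops at 3 (15); swap ⇒ -2 1 4 0 15 18 7 11 17 14 5
j stops at 3, i stops at 4; i≥j ⇒ return 3. data=-2 1 4 0 15 18 7 11 17 14 5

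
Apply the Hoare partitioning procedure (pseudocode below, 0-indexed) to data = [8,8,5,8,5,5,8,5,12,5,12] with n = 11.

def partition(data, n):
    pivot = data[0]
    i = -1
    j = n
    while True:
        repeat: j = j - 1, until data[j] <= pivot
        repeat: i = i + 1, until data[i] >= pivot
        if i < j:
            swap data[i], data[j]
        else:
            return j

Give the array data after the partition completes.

[5,5,5,8,5,5,8,8,12,8,12]

pivot=8
j stops at 9 (5), i stops at 0 (8); swap ⇒ [5,8,5,8,5,5,8,5,12,8,12]
j stops at 7 (5), i stops at 1 (8); swap ⇒ [5,5,5,8,5,5,8,8,12,8,12]
j stops at 6 (8), i stops at 3 (8); swap ⇒ [5,5,5,8,5,5,8,8,12,8,12]
j stops at 5, i stops at 6; i≥j ⇒ return 5. data=[5,5,5,8,5,5,8,8,12,8,12]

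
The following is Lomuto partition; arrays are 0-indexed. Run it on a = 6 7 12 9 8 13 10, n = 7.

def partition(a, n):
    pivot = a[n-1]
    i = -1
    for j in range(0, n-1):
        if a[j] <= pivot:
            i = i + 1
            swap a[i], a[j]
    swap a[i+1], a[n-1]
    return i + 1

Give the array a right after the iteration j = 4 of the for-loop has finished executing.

pivot = a[6] = 10; i = -1
j=0: a[0]=6 ≤ 10 → i=0, swap a[0],a[0] (no change) → 6 7 12 9 8 13 10
j=1: a[1]=7 ≤ 10 → i=1, swap a[1],a[1] (no change) → 6 7 12 9 8 13 10
j=2: a[2]=12 > 10 → no swap
j=3: a[3]=9 ≤ 10 → i=2, swap a[2],a[3] → 6 7 9 12 8 13 10
j=4: a[4]=8 ≤ 10 → i=3, swap a[3],a[4] → 6 7 9 8 12 13 10
(after j=4) a = 6 7 9 8 12 13 10

6 7 9 8 12 13 10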